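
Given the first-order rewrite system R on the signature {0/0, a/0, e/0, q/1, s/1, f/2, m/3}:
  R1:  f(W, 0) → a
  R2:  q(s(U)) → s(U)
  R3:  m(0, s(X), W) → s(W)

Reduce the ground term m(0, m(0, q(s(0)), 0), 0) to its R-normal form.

1. m(0, m(0, q(s(0)), 0), 0)  →  m(0, m(0, s(0), 0), 0)   [R2 at 2.2]
2. m(0, m(0, s(0), 0), 0)  →  m(0, s(0), 0)   [R3 at 2]
3. m(0, s(0), 0)  →  s(0)   [R3 at ε]

s(0)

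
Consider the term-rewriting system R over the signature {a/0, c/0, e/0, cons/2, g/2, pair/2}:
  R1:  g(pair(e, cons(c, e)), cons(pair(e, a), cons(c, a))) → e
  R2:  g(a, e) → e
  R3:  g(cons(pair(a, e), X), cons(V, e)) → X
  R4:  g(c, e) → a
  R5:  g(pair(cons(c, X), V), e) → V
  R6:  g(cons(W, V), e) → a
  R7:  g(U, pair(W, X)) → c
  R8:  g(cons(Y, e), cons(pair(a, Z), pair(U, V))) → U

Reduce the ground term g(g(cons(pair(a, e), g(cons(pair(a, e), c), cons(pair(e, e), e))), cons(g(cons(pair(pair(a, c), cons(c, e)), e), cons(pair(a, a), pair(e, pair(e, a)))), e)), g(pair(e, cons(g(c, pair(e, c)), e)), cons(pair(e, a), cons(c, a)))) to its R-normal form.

a

1. g(g(cons(pair(a, e), g(cons(pair(a, e), c), cons(pair(e, e), e))), cons(g(cons(pair(pair(a, c), cons(c, e)), e), cons(pair(a, a), pair(e, pair(e, a)))), e)), g(pair(e, cons(g(c, pair(e, c)), e)), cons(pair(e, a), cons(c, a))))  →  g(g(cons(pair(a, e), c), cons(pair(e, e), e)), g(pair(e, cons(g(c, pair(e, c)), e)), cons(pair(e, a), cons(c, a))))   [R3 at 1]
2. g(g(cons(pair(a, e), c), cons(pair(e, e), e)), g(pair(e, cons(g(c, pair(e, c)), e)), cons(pair(e, a), cons(c, a))))  →  g(c, g(pair(e, cons(g(c, pair(e, c)), e)), cons(pair(e, a), cons(c, a))))   [R3 at 1]
3. g(c, g(pair(e, cons(g(c, pair(e, c)), e)), cons(pair(e, a), cons(c, a))))  →  g(c, g(pair(e, cons(c, e)), cons(pair(e, a), cons(c, a))))   [R7 at 2.1.2.1]
4. g(c, g(pair(e, cons(c, e)), cons(pair(e, a), cons(c, a))))  →  g(c, e)   [R1 at 2]
5. g(c, e)  →  a   [R4 at ε]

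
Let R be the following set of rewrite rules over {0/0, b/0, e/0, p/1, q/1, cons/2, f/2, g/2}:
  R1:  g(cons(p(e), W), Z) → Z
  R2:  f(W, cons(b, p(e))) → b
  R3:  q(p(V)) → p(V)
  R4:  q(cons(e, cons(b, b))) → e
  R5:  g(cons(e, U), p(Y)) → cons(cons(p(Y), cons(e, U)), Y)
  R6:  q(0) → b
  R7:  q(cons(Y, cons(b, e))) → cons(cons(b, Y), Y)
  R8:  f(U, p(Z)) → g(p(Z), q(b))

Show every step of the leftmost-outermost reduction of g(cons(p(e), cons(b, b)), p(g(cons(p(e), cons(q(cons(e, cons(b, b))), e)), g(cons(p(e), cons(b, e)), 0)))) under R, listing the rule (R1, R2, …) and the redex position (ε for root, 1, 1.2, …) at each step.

p(0)

1. g(cons(p(e), cons(b, b)), p(g(cons(p(e), cons(q(cons(e, cons(b, b))), e)), g(cons(p(e), cons(b, e)), 0))))  →  p(g(cons(p(e), cons(q(cons(e, cons(b, b))), e)), g(cons(p(e), cons(b, e)), 0)))   [R1 at ε]
2. p(g(cons(p(e), cons(q(cons(e, cons(b, b))), e)), g(cons(p(e), cons(b, e)), 0)))  →  p(g(cons(p(e), cons(b, e)), 0))   [R1 at 1]
3. p(g(cons(p(e), cons(b, e)), 0))  →  p(0)   [R1 at 1]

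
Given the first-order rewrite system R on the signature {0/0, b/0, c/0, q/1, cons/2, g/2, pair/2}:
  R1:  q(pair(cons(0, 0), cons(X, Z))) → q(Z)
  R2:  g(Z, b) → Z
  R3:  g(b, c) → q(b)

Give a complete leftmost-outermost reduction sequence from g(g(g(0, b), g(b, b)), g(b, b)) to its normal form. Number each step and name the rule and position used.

0

1. g(g(g(0, b), g(b, b)), g(b, b))  →  g(g(0, g(b, b)), g(b, b))   [R2 at 1.1]
2. g(g(0, g(b, b)), g(b, b))  →  g(g(0, b), g(b, b))   [R2 at 1.2]
3. g(g(0, b), g(b, b))  →  g(0, g(b, b))   [R2 at 1]
4. g(0, g(b, b))  →  g(0, b)   [R2 at 2]
5. g(0, b)  →  0   [R2 at ε]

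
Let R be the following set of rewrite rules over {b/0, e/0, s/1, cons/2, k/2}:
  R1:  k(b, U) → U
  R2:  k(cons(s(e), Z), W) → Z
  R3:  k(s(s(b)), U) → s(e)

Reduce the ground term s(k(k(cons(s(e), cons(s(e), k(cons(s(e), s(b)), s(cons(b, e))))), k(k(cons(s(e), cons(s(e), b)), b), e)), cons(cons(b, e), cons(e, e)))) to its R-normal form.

1. s(k(k(cons(s(e), cons(s(e), k(cons(s(e), s(b)), s(cons(b, e))))), k(k(cons(s(e), cons(s(e), b)), b), e)), cons(cons(b, e), cons(e, e))))  →  s(k(cons(s(e), k(cons(s(e), s(b)), s(cons(b, e)))), cons(cons(b, e), cons(e, e))))   [R2 at 1.1]
2. s(k(cons(s(e), k(cons(s(e), s(b)), s(cons(b, e)))), cons(cons(b, e), cons(e, e))))  →  s(k(cons(s(e), s(b)), s(cons(b, e))))   [R2 at 1]
3. s(k(cons(s(e), s(b)), s(cons(b, e))))  →  s(s(b))   [R2 at 1]

s(s(b))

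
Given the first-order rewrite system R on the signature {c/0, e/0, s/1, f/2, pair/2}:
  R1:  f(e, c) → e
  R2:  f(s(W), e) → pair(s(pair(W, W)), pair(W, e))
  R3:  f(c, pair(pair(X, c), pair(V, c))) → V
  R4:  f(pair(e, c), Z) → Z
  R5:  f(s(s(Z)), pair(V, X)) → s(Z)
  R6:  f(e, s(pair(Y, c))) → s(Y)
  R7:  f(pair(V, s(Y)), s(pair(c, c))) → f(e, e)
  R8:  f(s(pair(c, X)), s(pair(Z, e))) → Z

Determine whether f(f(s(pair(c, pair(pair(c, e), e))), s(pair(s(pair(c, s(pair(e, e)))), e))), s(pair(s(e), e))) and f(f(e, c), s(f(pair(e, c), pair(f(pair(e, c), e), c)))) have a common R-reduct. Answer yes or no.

yes — NF(t₁) = s(e), NF(t₂) = s(e)

Reduce t₁ = f(f(s(pair(c, pair(pair(c, e), e))), s(pair(s(pair(c, s(pair(e, e)))), e))), s(pair(s(e), e))):
1. f(f(s(pair(c, pair(pair(c, e), e))), s(pair(s(pair(c, s(pair(e, e)))), e))), s(pair(s(e), e)))  →  f(s(pair(c, s(pair(e, e)))), s(pair(s(e), e)))   [R8 at 1]
2. f(s(pair(c, s(pair(e, e)))), s(pair(s(e), e)))  →  s(e)   [R8 at ε]

Reduce t₂ = f(f(e, c), s(f(pair(e, c), pair(f(pair(e, c), e), c)))):
1. f(f(e, c), s(f(pair(e, c), pair(f(pair(e, c), e), c))))  →  f(e, s(f(pair(e, c), pair(f(pair(e, c), e), c))))   [R1 at 1]
2. f(e, s(f(pair(e, c), pair(f(pair(e, c), e), c))))  →  f(e, s(pair(f(pair(e, c), e), c)))   [R4 at 2.1]
3. f(e, s(pair(f(pair(e, c), e), c)))  →  s(f(pair(e, c), e))   [R6 at ε]
4. s(f(pair(e, c), e))  →  s(e)   [R4 at 1]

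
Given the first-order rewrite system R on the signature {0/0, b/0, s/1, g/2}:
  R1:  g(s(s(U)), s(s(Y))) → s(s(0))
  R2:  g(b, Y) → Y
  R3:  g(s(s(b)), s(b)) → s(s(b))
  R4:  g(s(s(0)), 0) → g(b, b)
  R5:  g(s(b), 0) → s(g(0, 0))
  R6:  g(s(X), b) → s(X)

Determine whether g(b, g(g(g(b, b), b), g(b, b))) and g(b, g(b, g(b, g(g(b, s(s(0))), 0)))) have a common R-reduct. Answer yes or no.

yes — NF(t₁) = b, NF(t₂) = b

Reduce t₁ = g(b, g(g(g(b, b), b), g(b, b))):
1. g(b, g(g(g(b, b), b), g(b, b)))  →  g(g(g(b, b), b), g(b, b))   [R2 at ε]
2. g(g(g(b, b), b), g(b, b))  →  g(g(b, b), g(b, b))   [R2 at 1.1]
3. g(g(b, b), g(b, b))  →  g(b, g(b, b))   [R2 at 1]
4. g(b, g(b, b))  →  g(b, b)   [R2 at ε]
5. g(b, b)  →  b   [R2 at ε]

Reduce t₂ = g(b, g(b, g(b, g(g(b, s(s(0))), 0)))):
1. g(b, g(b, g(b, g(g(b, s(s(0))), 0))))  →  g(b, g(b, g(g(b, s(s(0))), 0)))   [R2 at ε]
2. g(b, g(b, g(g(b, s(s(0))), 0)))  →  g(b, g(g(b, s(s(0))), 0))   [R2 at ε]
3. g(b, g(g(b, s(s(0))), 0))  →  g(g(b, s(s(0))), 0)   [R2 at ε]
4. g(g(b, s(s(0))), 0)  →  g(s(s(0)), 0)   [R2 at 1]
5. g(s(s(0)), 0)  →  g(b, b)   [R4 at ε]
6. g(b, b)  →  b   [R2 at ε]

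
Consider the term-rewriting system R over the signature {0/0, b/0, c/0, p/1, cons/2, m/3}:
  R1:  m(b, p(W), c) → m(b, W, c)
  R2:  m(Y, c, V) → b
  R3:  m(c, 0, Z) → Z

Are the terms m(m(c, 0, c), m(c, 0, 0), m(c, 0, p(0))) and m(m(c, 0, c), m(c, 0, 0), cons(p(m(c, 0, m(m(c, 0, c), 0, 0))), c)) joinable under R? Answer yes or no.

Reduce t₁ = m(m(c, 0, c), m(c, 0, 0), m(c, 0, p(0))):
1. m(m(c, 0, c), m(c, 0, 0), m(c, 0, p(0)))  →  m(c, m(c, 0, 0), m(c, 0, p(0)))   [R3 at 1]
2. m(c, m(c, 0, 0), m(c, 0, p(0)))  →  m(c, 0, m(c, 0, p(0)))   [R3 at 2]
3. m(c, 0, m(c, 0, p(0)))  →  m(c, 0, p(0))   [R3 at ε]
4. m(c, 0, p(0))  →  p(0)   [R3 at ε]

Reduce t₂ = m(m(c, 0, c), m(c, 0, 0), cons(p(m(c, 0, m(m(c, 0, c), 0, 0))), c)):
1. m(m(c, 0, c), m(c, 0, 0), cons(p(m(c, 0, m(m(c, 0, c), 0, 0))), c))  →  m(c, m(c, 0, 0), cons(p(m(c, 0, m(m(c, 0, c), 0, 0))), c))   [R3 at 1]
2. m(c, m(c, 0, 0), cons(p(m(c, 0, m(m(c, 0, c), 0, 0))), c))  →  m(c, 0, cons(p(m(c, 0, m(m(c, 0, c), 0, 0))), c))   [R3 at 2]
3. m(c, 0, cons(p(m(c, 0, m(m(c, 0, c), 0, 0))), c))  →  cons(p(m(c, 0, m(m(c, 0, c), 0, 0))), c)   [R3 at ε]
4. cons(p(m(c, 0, m(m(c, 0, c), 0, 0))), c)  →  cons(p(m(m(c, 0, c), 0, 0)), c)   [R3 at 1.1]
5. cons(p(m(m(c, 0, c), 0, 0)), c)  →  cons(p(m(c, 0, 0)), c)   [R3 at 1.1.1]
6. cons(p(m(c, 0, 0)), c)  →  cons(p(0), c)   [R3 at 1.1]

no — NF(t₁) = p(0), NF(t₂) = cons(p(0), c)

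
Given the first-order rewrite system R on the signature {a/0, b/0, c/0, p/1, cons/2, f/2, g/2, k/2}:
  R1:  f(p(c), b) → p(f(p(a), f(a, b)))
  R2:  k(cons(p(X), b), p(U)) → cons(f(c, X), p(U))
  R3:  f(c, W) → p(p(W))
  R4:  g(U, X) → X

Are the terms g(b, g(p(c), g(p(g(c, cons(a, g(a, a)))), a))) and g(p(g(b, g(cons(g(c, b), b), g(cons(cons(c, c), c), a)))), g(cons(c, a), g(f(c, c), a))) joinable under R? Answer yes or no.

Reduce t₁ = g(b, g(p(c), g(p(g(c, cons(a, g(a, a)))), a))):
1. g(b, g(p(c), g(p(g(c, cons(a, g(a, a)))), a)))  →  g(p(c), g(p(g(c, cons(a, g(a, a)))), a))   [R4 at ε]
2. g(p(c), g(p(g(c, cons(a, g(a, a)))), a))  →  g(p(g(c, cons(a, g(a, a)))), a)   [R4 at ε]
3. g(p(g(c, cons(a, g(a, a)))), a)  →  a   [R4 at ε]

Reduce t₂ = g(p(g(b, g(cons(g(c, b), b), g(cons(cons(c, c), c), a)))), g(cons(c, a), g(f(c, c), a))):
1. g(p(g(b, g(cons(g(c, b), b), g(cons(cons(c, c), c), a)))), g(cons(c, a), g(f(c, c), a)))  →  g(cons(c, a), g(f(c, c), a))   [R4 at ε]
2. g(cons(c, a), g(f(c, c), a))  →  g(f(c, c), a)   [R4 at ε]
3. g(f(c, c), a)  →  a   [R4 at ε]

yes — NF(t₁) = a, NF(t₂) = a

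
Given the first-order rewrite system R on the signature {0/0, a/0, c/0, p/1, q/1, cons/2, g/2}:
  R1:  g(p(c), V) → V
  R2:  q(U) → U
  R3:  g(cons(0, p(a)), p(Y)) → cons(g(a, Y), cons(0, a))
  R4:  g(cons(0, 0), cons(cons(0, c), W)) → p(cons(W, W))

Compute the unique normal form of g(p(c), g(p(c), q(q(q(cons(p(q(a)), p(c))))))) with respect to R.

1. g(p(c), g(p(c), q(q(q(cons(p(q(a)), p(c)))))))  →  g(p(c), q(q(q(cons(p(q(a)), p(c))))))   [R1 at ε]
2. g(p(c), q(q(q(cons(p(q(a)), p(c))))))  →  q(q(q(cons(p(q(a)), p(c)))))   [R1 at ε]
3. q(q(q(cons(p(q(a)), p(c)))))  →  q(q(cons(p(q(a)), p(c))))   [R2 at ε]
4. q(q(cons(p(q(a)), p(c))))  →  q(cons(p(q(a)), p(c)))   [R2 at ε]
5. q(cons(p(q(a)), p(c)))  →  cons(p(q(a)), p(c))   [R2 at ε]
6. cons(p(q(a)), p(c))  →  cons(p(a), p(c))   [R2 at 1.1]

cons(p(a), p(c))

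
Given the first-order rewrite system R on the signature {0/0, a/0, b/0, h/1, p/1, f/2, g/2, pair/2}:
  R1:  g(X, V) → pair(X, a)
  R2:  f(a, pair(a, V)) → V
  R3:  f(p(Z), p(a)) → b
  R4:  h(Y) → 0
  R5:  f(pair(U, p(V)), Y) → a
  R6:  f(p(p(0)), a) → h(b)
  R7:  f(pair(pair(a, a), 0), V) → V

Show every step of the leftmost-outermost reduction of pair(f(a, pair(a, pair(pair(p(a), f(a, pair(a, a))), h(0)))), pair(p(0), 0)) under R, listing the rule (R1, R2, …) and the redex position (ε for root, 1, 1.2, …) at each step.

pair(pair(pair(p(a), a), 0), pair(p(0), 0))

1. pair(f(a, pair(a, pair(pair(p(a), f(a, pair(a, a))), h(0)))), pair(p(0), 0))  →  pair(pair(pair(p(a), f(a, pair(a, a))), h(0)), pair(p(0), 0))   [R2 at 1]
2. pair(pair(pair(p(a), f(a, pair(a, a))), h(0)), pair(p(0), 0))  →  pair(pair(pair(p(a), a), h(0)), pair(p(0), 0))   [R2 at 1.1.2]
3. pair(pair(pair(p(a), a), h(0)), pair(p(0), 0))  →  pair(pair(pair(p(a), a), 0), pair(p(0), 0))   [R4 at 1.2]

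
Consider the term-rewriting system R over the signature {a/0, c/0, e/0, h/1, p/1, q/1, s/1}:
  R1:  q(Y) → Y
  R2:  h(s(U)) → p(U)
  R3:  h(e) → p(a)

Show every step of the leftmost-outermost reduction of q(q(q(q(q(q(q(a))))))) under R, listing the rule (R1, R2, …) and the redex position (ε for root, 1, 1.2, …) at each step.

1. q(q(q(q(q(q(q(a)))))))  →  q(q(q(q(q(q(a))))))   [R1 at ε]
2. q(q(q(q(q(q(a))))))  →  q(q(q(q(q(a)))))   [R1 at ε]
3. q(q(q(q(q(a)))))  →  q(q(q(q(a))))   [R1 at ε]
4. q(q(q(q(a))))  →  q(q(q(a)))   [R1 at ε]
5. q(q(q(a)))  →  q(q(a))   [R1 at ε]
6. q(q(a))  →  q(a)   [R1 at ε]
7. q(a)  →  a   [R1 at ε]

a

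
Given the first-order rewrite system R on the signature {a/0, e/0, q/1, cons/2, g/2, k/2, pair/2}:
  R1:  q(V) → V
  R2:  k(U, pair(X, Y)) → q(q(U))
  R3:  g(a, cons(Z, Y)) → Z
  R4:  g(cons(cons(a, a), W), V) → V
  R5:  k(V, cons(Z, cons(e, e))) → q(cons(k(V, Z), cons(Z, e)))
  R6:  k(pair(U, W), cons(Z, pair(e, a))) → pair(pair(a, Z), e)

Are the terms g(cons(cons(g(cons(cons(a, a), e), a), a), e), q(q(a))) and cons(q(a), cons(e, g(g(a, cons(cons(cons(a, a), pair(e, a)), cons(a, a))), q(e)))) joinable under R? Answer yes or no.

Reduce t₁ = g(cons(cons(g(cons(cons(a, a), e), a), a), e), q(q(a))):
1. g(cons(cons(g(cons(cons(a, a), e), a), a), e), q(q(a)))  →  g(cons(cons(a, a), e), q(q(a)))   [R4 at 1.1.1]
2. g(cons(cons(a, a), e), q(q(a)))  →  q(q(a))   [R4 at ε]
3. q(q(a))  →  q(a)   [R1 at ε]
4. q(a)  →  a   [R1 at ε]

Reduce t₂ = cons(q(a), cons(e, g(g(a, cons(cons(cons(a, a), pair(e, a)), cons(a, a))), q(e)))):
1. cons(q(a), cons(e, g(g(a, cons(cons(cons(a, a), pair(e, a)), cons(a, a))), q(e))))  →  cons(a, cons(e, g(g(a, cons(cons(cons(a, a), pair(e, a)), cons(a, a))), q(e))))   [R1 at 1]
2. cons(a, cons(e, g(g(a, cons(cons(cons(a, a), pair(e, a)), cons(a, a))), q(e))))  →  cons(a, cons(e, g(cons(cons(a, a), pair(e, a)), q(e))))   [R3 at 2.2.1]
3. cons(a, cons(e, g(cons(cons(a, a), pair(e, a)), q(e))))  →  cons(a, cons(e, q(e)))   [R4 at 2.2]
4. cons(a, cons(e, q(e)))  →  cons(a, cons(e, e))   [R1 at 2.2]

no — NF(t₁) = a, NF(t₂) = cons(a, cons(e, e))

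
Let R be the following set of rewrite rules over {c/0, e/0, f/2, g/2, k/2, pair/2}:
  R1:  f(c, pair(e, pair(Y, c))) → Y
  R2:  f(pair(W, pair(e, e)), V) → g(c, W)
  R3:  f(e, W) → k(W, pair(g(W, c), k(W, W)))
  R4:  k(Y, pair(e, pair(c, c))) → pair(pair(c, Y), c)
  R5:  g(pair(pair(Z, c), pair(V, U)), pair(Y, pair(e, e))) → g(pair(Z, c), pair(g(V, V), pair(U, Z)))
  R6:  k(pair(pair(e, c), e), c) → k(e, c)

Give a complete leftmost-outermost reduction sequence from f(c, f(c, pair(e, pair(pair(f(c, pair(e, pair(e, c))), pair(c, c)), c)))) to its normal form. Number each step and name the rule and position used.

1. f(c, f(c, pair(e, pair(pair(f(c, pair(e, pair(e, c))), pair(c, c)), c))))  →  f(c, pair(f(c, pair(e, pair(e, c))), pair(c, c)))   [R1 at 2]
2. f(c, pair(f(c, pair(e, pair(e, c))), pair(c, c)))  →  f(c, pair(e, pair(c, c)))   [R1 at 2.1]
3. f(c, pair(e, pair(c, c)))  →  c   [R1 at ε]

c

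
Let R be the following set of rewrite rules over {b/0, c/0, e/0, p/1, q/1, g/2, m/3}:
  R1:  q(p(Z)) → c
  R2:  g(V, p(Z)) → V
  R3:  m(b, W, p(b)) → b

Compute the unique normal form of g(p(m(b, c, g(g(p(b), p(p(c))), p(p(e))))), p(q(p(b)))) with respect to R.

1. g(p(m(b, c, g(g(p(b), p(p(c))), p(p(e))))), p(q(p(b))))  →  p(m(b, c, g(g(p(b), p(p(c))), p(p(e)))))   [R2 at ε]
2. p(m(b, c, g(g(p(b), p(p(c))), p(p(e)))))  →  p(m(b, c, g(p(b), p(p(c)))))   [R2 at 1.3]
3. p(m(b, c, g(p(b), p(p(c)))))  →  p(m(b, c, p(b)))   [R2 at 1.3]
4. p(m(b, c, p(b)))  →  p(b)   [R3 at 1]

p(b)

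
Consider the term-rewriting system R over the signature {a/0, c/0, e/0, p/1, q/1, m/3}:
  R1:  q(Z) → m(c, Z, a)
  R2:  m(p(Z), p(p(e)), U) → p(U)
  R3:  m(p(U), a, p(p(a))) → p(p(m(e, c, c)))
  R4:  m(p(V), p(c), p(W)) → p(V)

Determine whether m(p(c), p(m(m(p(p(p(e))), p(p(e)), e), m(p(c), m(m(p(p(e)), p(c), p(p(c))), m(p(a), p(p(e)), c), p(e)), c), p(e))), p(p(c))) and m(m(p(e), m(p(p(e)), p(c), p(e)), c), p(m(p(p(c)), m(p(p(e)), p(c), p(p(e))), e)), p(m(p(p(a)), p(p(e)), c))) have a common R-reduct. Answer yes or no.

yes — NF(t₁) = p(p(p(c))), NF(t₂) = p(p(p(c)))

Reduce t₁ = m(p(c), p(m(m(p(p(p(e))), p(p(e)), e), m(p(c), m(m(p(p(e)), p(c), p(p(c))), m(p(a), p(p(e)), c), p(e)), c), p(e))), p(p(c))):
1. m(p(c), p(m(m(p(p(p(e))), p(p(e)), e), m(p(c), m(m(p(p(e)), p(c), p(p(c))), m(p(a), p(p(e)), c), p(e)), c), p(e))), p(p(c)))  →  m(p(c), p(m(p(e), m(p(c), m(m(p(p(e)), p(c), p(p(c))), m(p(a), p(p(e)), c), p(e)), c), p(e))), p(p(c)))   [R2 at 2.1.1]
2. m(p(c), p(m(p(e), m(p(c), m(m(p(p(e)), p(c), p(p(c))), m(p(a), p(p(e)), c), p(e)), c), p(e))), p(p(c)))  →  m(p(c), p(m(p(e), m(p(c), m(p(p(e)), m(p(a), p(p(e)), c), p(e)), c), p(e))), p(p(c)))   [R4 at 2.1.2.2.1]
3. m(p(c), p(m(p(e), m(p(c), m(p(p(e)), m(p(a), p(p(e)), c), p(e)), c), p(e))), p(p(c)))  →  m(p(c), p(m(p(e), m(p(c), m(p(p(e)), p(c), p(e)), c), p(e))), p(p(c)))   [R2 at 2.1.2.2.2]
4. m(p(c), p(m(p(e), m(p(c), m(p(p(e)), p(c), p(e)), c), p(e))), p(p(c)))  →  m(p(c), p(m(p(e), m(p(c), p(p(e)), c), p(e))), p(p(c)))   [R4 at 2.1.2.2]
5. m(p(c), p(m(p(e), m(p(c), p(p(e)), c), p(e))), p(p(c)))  →  m(p(c), p(m(p(e), p(c), p(e))), p(p(c)))   [R2 at 2.1.2]
6. m(p(c), p(m(p(e), p(c), p(e))), p(p(c)))  →  m(p(c), p(p(e)), p(p(c)))   [R4 at 2.1]
7. m(p(c), p(p(e)), p(p(c)))  →  p(p(p(c)))   [R2 at ε]

Reduce t₂ = m(m(p(e), m(p(p(e)), p(c), p(e)), c), p(m(p(p(c)), m(p(p(e)), p(c), p(p(e))), e)), p(m(p(p(a)), p(p(e)), c))):
1. m(m(p(e), m(p(p(e)), p(c), p(e)), c), p(m(p(p(c)), m(p(p(e)), p(c), p(p(e))), e)), p(m(p(p(a)), p(p(e)), c)))  →  m(m(p(e), p(p(e)), c), p(m(p(p(c)), m(p(p(e)), p(c), p(p(e))), e)), p(m(p(p(a)), p(p(e)), c)))   [R4 at 1.2]
2. m(m(p(e), p(p(e)), c), p(m(p(p(c)), m(p(p(e)), p(c), p(p(e))), e)), p(m(p(p(a)), p(p(e)), c)))  →  m(p(c), p(m(p(p(c)), m(p(p(e)), p(c), p(p(e))), e)), p(m(p(p(a)), p(p(e)), c)))   [R2 at 1]
3. m(p(c), p(m(p(p(c)), m(p(p(e)), p(c), p(p(e))), e)), p(m(p(p(a)), p(p(e)), c)))  →  m(p(c), p(m(p(p(c)), p(p(e)), e)), p(m(p(p(a)), p(p(e)), c)))   [R4 at 2.1.2]
4. m(p(c), p(m(p(p(c)), p(p(e)), e)), p(m(p(p(a)), p(p(e)), c)))  →  m(p(c), p(p(e)), p(m(p(p(a)), p(p(e)), c)))   [R2 at 2.1]
5. m(p(c), p(p(e)), p(m(p(p(a)), p(p(e)), c)))  →  p(p(m(p(p(a)), p(p(e)), c)))   [R2 at ε]
6. p(p(m(p(p(a)), p(p(e)), c)))  →  p(p(p(c)))   [R2 at 1.1]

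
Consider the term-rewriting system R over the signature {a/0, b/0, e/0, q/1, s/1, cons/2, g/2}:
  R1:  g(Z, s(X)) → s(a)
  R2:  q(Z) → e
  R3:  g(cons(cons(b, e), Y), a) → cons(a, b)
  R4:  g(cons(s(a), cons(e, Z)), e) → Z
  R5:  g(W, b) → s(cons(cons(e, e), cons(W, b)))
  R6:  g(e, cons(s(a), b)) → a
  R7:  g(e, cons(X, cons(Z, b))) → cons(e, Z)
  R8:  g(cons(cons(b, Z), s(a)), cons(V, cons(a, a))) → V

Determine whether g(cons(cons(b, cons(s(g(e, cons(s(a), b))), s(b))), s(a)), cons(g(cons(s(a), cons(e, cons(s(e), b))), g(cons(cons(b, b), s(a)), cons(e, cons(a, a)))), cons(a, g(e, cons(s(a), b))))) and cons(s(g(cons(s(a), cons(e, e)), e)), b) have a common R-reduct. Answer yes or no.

yes — NF(t₁) = cons(s(e), b), NF(t₂) = cons(s(e), b)

Reduce t₁ = g(cons(cons(b, cons(s(g(e, cons(s(a), b))), s(b))), s(a)), cons(g(cons(s(a), cons(e, cons(s(e), b))), g(cons(cons(b, b), s(a)), cons(e, cons(a, a)))), cons(a, g(e, cons(s(a), b))))):
1. g(cons(cons(b, cons(s(g(e, cons(s(a), b))), s(b))), s(a)), cons(g(cons(s(a), cons(e, cons(s(e), b))), g(cons(cons(b, b), s(a)), cons(e, cons(a, a)))), cons(a, g(e, cons(s(a), b)))))  →  g(cons(cons(b, cons(s(a), s(b))), s(a)), cons(g(cons(s(a), cons(e, cons(s(e), b))), g(cons(cons(b, b), s(a)), cons(e, cons(a, a)))), cons(a, g(e, cons(s(a), b)))))   [R6 at 1.1.2.1.1]
2. g(cons(cons(b, cons(s(a), s(b))), s(a)), cons(g(cons(s(a), cons(e, cons(s(e), b))), g(cons(cons(b, b), s(a)), cons(e, cons(a, a)))), cons(a, g(e, cons(s(a), b)))))  →  g(cons(cons(b, cons(s(a), s(b))), s(a)), cons(g(cons(s(a), cons(e, cons(s(e), b))), e), cons(a, g(e, cons(s(a), b)))))   [R8 at 2.1.2]
3. g(cons(cons(b, cons(s(a), s(b))), s(a)), cons(g(cons(s(a), cons(e, cons(s(e), b))), e), cons(a, g(e, cons(s(a), b)))))  →  g(cons(cons(b, cons(s(a), s(b))), s(a)), cons(cons(s(e), b), cons(a, g(e, cons(s(a), b)))))   [R4 at 2.1]
4. g(cons(cons(b, cons(s(a), s(b))), s(a)), cons(cons(s(e), b), cons(a, g(e, cons(s(a), b)))))  →  g(cons(cons(b, cons(s(a), s(b))), s(a)), cons(cons(s(e), b), cons(a, a)))   [R6 at 2.2.2]
5. g(cons(cons(b, cons(s(a), s(b))), s(a)), cons(cons(s(e), b), cons(a, a)))  →  cons(s(e), b)   [R8 at ε]

Reduce t₂ = cons(s(g(cons(s(a), cons(e, e)), e)), b):
1. cons(s(g(cons(s(a), cons(e, e)), e)), b)  →  cons(s(e), b)   [R4 at 1.1]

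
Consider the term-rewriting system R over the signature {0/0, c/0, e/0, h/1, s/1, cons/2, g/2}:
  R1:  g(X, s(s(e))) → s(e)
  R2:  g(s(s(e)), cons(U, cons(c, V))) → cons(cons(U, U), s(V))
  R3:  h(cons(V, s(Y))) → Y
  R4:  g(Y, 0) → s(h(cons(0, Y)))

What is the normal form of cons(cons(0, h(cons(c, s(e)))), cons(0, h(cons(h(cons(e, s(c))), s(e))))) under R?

1. cons(cons(0, h(cons(c, s(e)))), cons(0, h(cons(h(cons(e, s(c))), s(e)))))  →  cons(cons(0, e), cons(0, h(cons(h(cons(e, s(c))), s(e)))))   [R3 at 1.2]
2. cons(cons(0, e), cons(0, h(cons(h(cons(e, s(c))), s(e)))))  →  cons(cons(0, e), cons(0, e))   [R3 at 2.2]

cons(cons(0, e), cons(0, e))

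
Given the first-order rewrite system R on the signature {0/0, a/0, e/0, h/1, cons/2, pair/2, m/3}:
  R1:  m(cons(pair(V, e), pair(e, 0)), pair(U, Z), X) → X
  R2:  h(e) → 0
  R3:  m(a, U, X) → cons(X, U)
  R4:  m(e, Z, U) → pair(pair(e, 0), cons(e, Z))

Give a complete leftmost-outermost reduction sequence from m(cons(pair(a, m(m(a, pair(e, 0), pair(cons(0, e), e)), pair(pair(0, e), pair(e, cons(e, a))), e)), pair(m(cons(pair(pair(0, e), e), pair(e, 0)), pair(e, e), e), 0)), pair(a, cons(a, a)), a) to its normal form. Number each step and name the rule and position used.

1. m(cons(pair(a, m(m(a, pair(e, 0), pair(cons(0, e), e)), pair(pair(0, e), pair(e, cons(e, a))), e)), pair(m(cons(pair(pair(0, e), e), pair(e, 0)), pair(e, e), e), 0)), pair(a, cons(a, a)), a)  →  m(cons(pair(a, m(cons(pair(cons(0, e), e), pair(e, 0)), pair(pair(0, e), pair(e, cons(e, a))), e)), pair(m(cons(pair(pair(0, e), e), pair(e, 0)), pair(e, e), e), 0)), pair(a, cons(a, a)), a)   [R3 at 1.1.2.1]
2. m(cons(pair(a, m(cons(pair(cons(0, e), e), pair(e, 0)), pair(pair(0, e), pair(e, cons(e, a))), e)), pair(m(cons(pair(pair(0, e), e), pair(e, 0)), pair(e, e), e), 0)), pair(a, cons(a, a)), a)  →  m(cons(pair(a, e), pair(m(cons(pair(pair(0, e), e), pair(e, 0)), pair(e, e), e), 0)), pair(a, cons(a, a)), a)   [R1 at 1.1.2]
3. m(cons(pair(a, e), pair(m(cons(pair(pair(0, e), e), pair(e, 0)), pair(e, e), e), 0)), pair(a, cons(a, a)), a)  →  m(cons(pair(a, e), pair(e, 0)), pair(a, cons(a, a)), a)   [R1 at 1.2.1]
4. m(cons(pair(a, e), pair(e, 0)), pair(a, cons(a, a)), a)  →  a   [R1 at ε]

a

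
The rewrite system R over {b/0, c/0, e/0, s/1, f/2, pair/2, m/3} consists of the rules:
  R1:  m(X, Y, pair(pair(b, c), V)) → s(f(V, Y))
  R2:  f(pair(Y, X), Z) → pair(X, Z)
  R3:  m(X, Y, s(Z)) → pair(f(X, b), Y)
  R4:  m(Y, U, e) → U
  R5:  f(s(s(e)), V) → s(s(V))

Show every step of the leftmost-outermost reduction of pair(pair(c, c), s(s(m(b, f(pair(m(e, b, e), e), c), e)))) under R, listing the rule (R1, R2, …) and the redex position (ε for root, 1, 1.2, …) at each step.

pair(pair(c, c), s(s(pair(e, c))))

1. pair(pair(c, c), s(s(m(b, f(pair(m(e, b, e), e), c), e))))  →  pair(pair(c, c), s(s(f(pair(m(e, b, e), e), c))))   [R4 at 2.1.1]
2. pair(pair(c, c), s(s(f(pair(m(e, b, e), e), c))))  →  pair(pair(c, c), s(s(pair(e, c))))   [R2 at 2.1.1]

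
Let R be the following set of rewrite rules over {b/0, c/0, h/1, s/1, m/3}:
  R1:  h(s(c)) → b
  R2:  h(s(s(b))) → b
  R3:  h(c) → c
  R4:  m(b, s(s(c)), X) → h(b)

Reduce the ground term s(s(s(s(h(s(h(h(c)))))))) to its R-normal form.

s(s(s(s(b))))

1. s(s(s(s(h(s(h(h(c))))))))  →  s(s(s(s(h(s(h(c)))))))   [R3 at 1.1.1.1.1.1.1]
2. s(s(s(s(h(s(h(c)))))))  →  s(s(s(s(h(s(c))))))   [R3 at 1.1.1.1.1.1]
3. s(s(s(s(h(s(c))))))  →  s(s(s(s(b))))   [R1 at 1.1.1.1]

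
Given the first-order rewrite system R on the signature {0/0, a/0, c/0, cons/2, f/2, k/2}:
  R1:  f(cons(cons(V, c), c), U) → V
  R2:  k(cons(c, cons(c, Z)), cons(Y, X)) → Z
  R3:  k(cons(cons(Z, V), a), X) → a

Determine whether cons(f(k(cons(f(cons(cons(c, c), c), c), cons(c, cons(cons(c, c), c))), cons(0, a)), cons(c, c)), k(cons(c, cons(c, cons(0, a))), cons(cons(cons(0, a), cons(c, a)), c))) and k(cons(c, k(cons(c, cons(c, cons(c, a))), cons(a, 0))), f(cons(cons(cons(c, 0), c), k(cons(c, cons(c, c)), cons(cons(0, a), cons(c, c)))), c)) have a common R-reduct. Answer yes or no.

Reduce t₁ = cons(f(k(cons(f(cons(cons(c, c), c), c), cons(c, cons(cons(c, c), c))), cons(0, a)), cons(c, c)), k(cons(c, cons(c, cons(0, a))), cons(cons(cons(0, a), cons(c, a)), c))):
1. cons(f(k(cons(f(cons(cons(c, c), c), c), cons(c, cons(cons(c, c), c))), cons(0, a)), cons(c, c)), k(cons(c, cons(c, cons(0, a))), cons(cons(cons(0, a), cons(c, a)), c)))  →  cons(f(k(cons(c, cons(c, cons(cons(c, c), c))), cons(0, a)), cons(c, c)), k(cons(c, cons(c, cons(0, a))), cons(cons(cons(0, a), cons(c, a)), c)))   [R1 at 1.1.1.1]
2. cons(f(k(cons(c, cons(c, cons(cons(c, c), c))), cons(0, a)), cons(c, c)), k(cons(c, cons(c, cons(0, a))), cons(cons(cons(0, a), cons(c, a)), c)))  →  cons(f(cons(cons(c, c), c), cons(c, c)), k(cons(c, cons(c, cons(0, a))), cons(cons(cons(0, a), cons(c, a)), c)))   [R2 at 1.1]
3. cons(f(cons(cons(c, c), c), cons(c, c)), k(cons(c, cons(c, cons(0, a))), cons(cons(cons(0, a), cons(c, a)), c)))  →  cons(c, k(cons(c, cons(c, cons(0, a))), cons(cons(cons(0, a), cons(c, a)), c)))   [R1 at 1]
4. cons(c, k(cons(c, cons(c, cons(0, a))), cons(cons(cons(0, a), cons(c, a)), c)))  →  cons(c, cons(0, a))   [R2 at 2]

Reduce t₂ = k(cons(c, k(cons(c, cons(c, cons(c, a))), cons(a, 0))), f(cons(cons(cons(c, 0), c), k(cons(c, cons(c, c)), cons(cons(0, a), cons(c, c)))), c)):
1. k(cons(c, k(cons(c, cons(c, cons(c, a))), cons(a, 0))), f(cons(cons(cons(c, 0), c), k(cons(c, cons(c, c)), cons(cons(0, a), cons(c, c)))), c))  →  k(cons(c, cons(c, a)), f(cons(cons(cons(c, 0), c), k(cons(c, cons(c, c)), cons(cons(0, a), cons(c, c)))), c))   [R2 at 1.2]
2. k(cons(c, cons(c, a)), f(cons(cons(cons(c, 0), c), k(cons(c, cons(c, c)), cons(cons(0, a), cons(c, c)))), c))  →  k(cons(c, cons(c, a)), f(cons(cons(cons(c, 0), c), c), c))   [R2 at 2.1.2]
3. k(cons(c, cons(c, a)), f(cons(cons(cons(c, 0), c), c), c))  →  k(cons(c, cons(c, a)), cons(c, 0))   [R1 at 2]
4. k(cons(c, cons(c, a)), cons(c, 0))  →  a   [R2 at ε]

no — NF(t₁) = cons(c, cons(0, a)), NF(t₂) = a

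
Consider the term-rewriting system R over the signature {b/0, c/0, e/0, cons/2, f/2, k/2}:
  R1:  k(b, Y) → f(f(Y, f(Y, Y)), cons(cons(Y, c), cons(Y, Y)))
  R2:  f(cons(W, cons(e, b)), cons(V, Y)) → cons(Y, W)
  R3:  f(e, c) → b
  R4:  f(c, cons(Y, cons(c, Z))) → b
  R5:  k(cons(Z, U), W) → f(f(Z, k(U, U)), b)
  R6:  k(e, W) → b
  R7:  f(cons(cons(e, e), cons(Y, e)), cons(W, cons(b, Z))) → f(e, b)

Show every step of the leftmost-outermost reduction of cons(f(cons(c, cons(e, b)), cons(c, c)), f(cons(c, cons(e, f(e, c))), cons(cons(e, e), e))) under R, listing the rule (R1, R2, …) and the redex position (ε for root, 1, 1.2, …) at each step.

1. cons(f(cons(c, cons(e, b)), cons(c, c)), f(cons(c, cons(e, f(e, c))), cons(cons(e, e), e)))  →  cons(cons(c, c), f(cons(c, cons(e, f(e, c))), cons(cons(e, e), e)))   [R2 at 1]
2. cons(cons(c, c), f(cons(c, cons(e, f(e, c))), cons(cons(e, e), e)))  →  cons(cons(c, c), f(cons(c, cons(e, b)), cons(cons(e, e), e)))   [R3 at 2.1.2.2]
3. cons(cons(c, c), f(cons(c, cons(e, b)), cons(cons(e, e), e)))  →  cons(cons(c, c), cons(e, c))   [R2 at 2]

cons(cons(c, c), cons(e, c))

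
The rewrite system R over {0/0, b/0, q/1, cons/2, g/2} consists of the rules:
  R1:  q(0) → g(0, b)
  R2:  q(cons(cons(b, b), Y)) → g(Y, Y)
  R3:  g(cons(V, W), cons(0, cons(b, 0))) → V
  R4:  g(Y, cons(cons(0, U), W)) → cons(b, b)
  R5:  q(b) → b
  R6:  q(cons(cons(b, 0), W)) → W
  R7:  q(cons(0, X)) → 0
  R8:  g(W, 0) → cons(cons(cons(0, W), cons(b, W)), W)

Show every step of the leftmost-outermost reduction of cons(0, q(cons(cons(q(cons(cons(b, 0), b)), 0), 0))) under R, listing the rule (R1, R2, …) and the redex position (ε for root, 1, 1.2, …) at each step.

1. cons(0, q(cons(cons(q(cons(cons(b, 0), b)), 0), 0)))  →  cons(0, q(cons(cons(b, 0), 0)))   [R6 at 2.1.1.1]
2. cons(0, q(cons(cons(b, 0), 0)))  →  cons(0, 0)   [R6 at 2]

cons(0, 0)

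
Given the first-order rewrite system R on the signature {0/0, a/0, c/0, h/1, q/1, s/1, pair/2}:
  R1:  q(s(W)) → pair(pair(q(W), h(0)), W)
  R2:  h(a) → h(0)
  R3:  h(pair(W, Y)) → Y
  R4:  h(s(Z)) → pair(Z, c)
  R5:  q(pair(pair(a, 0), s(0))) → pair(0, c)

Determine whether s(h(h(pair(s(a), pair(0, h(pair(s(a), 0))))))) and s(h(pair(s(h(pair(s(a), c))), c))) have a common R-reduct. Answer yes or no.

Reduce t₁ = s(h(h(pair(s(a), pair(0, h(pair(s(a), 0))))))):
1. s(h(h(pair(s(a), pair(0, h(pair(s(a), 0)))))))  →  s(h(pair(0, h(pair(s(a), 0)))))   [R3 at 1.1]
2. s(h(pair(0, h(pair(s(a), 0)))))  →  s(h(pair(s(a), 0)))   [R3 at 1]
3. s(h(pair(s(a), 0)))  →  s(0)   [R3 at 1]

Reduce t₂ = s(h(pair(s(h(pair(s(a), c))), c))):
1. s(h(pair(s(h(pair(s(a), c))), c)))  →  s(c)   [R3 at 1]

no — NF(t₁) = s(0), NF(t₂) = s(c)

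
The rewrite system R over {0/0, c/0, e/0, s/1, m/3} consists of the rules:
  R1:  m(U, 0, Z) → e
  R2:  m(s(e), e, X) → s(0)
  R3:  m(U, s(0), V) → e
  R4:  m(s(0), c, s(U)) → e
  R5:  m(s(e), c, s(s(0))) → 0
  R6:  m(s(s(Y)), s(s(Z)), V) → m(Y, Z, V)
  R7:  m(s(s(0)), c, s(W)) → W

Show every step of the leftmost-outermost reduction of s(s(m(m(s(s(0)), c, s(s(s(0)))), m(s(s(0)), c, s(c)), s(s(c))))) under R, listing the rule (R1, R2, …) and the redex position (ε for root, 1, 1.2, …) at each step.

s(s(s(c)))

1. s(s(m(m(s(s(0)), c, s(s(s(0)))), m(s(s(0)), c, s(c)), s(s(c)))))  →  s(s(m(s(s(0)), m(s(s(0)), c, s(c)), s(s(c)))))   [R7 at 1.1.1]
2. s(s(m(s(s(0)), m(s(s(0)), c, s(c)), s(s(c)))))  →  s(s(m(s(s(0)), c, s(s(c)))))   [R7 at 1.1.2]
3. s(s(m(s(s(0)), c, s(s(c)))))  →  s(s(s(c)))   [R7 at 1.1]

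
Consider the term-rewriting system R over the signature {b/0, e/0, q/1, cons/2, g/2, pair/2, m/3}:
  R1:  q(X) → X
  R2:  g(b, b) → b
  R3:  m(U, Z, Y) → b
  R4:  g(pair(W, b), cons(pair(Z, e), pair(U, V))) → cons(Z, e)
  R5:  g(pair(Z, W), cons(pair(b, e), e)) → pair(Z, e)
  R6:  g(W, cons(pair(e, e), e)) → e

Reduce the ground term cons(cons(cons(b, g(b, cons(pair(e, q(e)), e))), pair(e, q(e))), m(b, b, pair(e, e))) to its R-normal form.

cons(cons(cons(b, e), pair(e, e)), b)

1. cons(cons(cons(b, g(b, cons(pair(e, q(e)), e))), pair(e, q(e))), m(b, b, pair(e, e)))  →  cons(cons(cons(b, g(b, cons(pair(e, e), e))), pair(e, q(e))), m(b, b, pair(e, e)))   [R1 at 1.1.2.2.1.2]
2. cons(cons(cons(b, g(b, cons(pair(e, e), e))), pair(e, q(e))), m(b, b, pair(e, e)))  →  cons(cons(cons(b, e), pair(e, q(e))), m(b, b, pair(e, e)))   [R6 at 1.1.2]
3. cons(cons(cons(b, e), pair(e, q(e))), m(b, b, pair(e, e)))  →  cons(cons(cons(b, e), pair(e, e)), m(b, b, pair(e, e)))   [R1 at 1.2.2]
4. cons(cons(cons(b, e), pair(e, e)), m(b, b, pair(e, e)))  →  cons(cons(cons(b, e), pair(e, e)), b)   [R3 at 2]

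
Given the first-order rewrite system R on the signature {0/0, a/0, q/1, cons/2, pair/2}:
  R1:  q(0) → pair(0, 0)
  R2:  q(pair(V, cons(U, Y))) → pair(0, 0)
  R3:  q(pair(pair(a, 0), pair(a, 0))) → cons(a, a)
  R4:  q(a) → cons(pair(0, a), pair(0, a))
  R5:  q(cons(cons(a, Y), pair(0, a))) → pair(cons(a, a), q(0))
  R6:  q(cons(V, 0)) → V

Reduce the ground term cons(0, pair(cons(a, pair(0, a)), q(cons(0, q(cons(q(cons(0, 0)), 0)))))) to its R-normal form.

1. cons(0, pair(cons(a, pair(0, a)), q(cons(0, q(cons(q(cons(0, 0)), 0))))))  →  cons(0, pair(cons(a, pair(0, a)), q(cons(0, q(cons(0, 0))))))   [R6 at 2.2.1.2]
2. cons(0, pair(cons(a, pair(0, a)), q(cons(0, q(cons(0, 0))))))  →  cons(0, pair(cons(a, pair(0, a)), q(cons(0, 0))))   [R6 at 2.2.1.2]
3. cons(0, pair(cons(a, pair(0, a)), q(cons(0, 0))))  →  cons(0, pair(cons(a, pair(0, a)), 0))   [R6 at 2.2]

cons(0, pair(cons(a, pair(0, a)), 0))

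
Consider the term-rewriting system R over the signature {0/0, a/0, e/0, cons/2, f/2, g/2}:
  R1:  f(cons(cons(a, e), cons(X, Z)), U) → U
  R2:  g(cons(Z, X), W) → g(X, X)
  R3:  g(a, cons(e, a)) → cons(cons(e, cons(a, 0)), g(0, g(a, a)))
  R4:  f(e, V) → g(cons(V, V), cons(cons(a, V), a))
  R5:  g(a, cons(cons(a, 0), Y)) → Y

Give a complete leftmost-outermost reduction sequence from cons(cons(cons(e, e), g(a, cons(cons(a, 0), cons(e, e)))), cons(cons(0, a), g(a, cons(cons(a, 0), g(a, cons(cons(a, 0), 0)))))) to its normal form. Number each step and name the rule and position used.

1. cons(cons(cons(e, e), g(a, cons(cons(a, 0), cons(e, e)))), cons(cons(0, a), g(a, cons(cons(a, 0), g(a, cons(cons(a, 0), 0))))))  →  cons(cons(cons(e, e), cons(e, e)), cons(cons(0, a), g(a, cons(cons(a, 0), g(a, cons(cons(a, 0), 0))))))   [R5 at 1.2]
2. cons(cons(cons(e, e), cons(e, e)), cons(cons(0, a), g(a, cons(cons(a, 0), g(a, cons(cons(a, 0), 0))))))  →  cons(cons(cons(e, e), cons(e, e)), cons(cons(0, a), g(a, cons(cons(a, 0), 0))))   [R5 at 2.2]
3. cons(cons(cons(e, e), cons(e, e)), cons(cons(0, a), g(a, cons(cons(a, 0), 0))))  →  cons(cons(cons(e, e), cons(e, e)), cons(cons(0, a), 0))   [R5 at 2.2]

cons(cons(cons(e, e), cons(e, e)), cons(cons(0, a), 0))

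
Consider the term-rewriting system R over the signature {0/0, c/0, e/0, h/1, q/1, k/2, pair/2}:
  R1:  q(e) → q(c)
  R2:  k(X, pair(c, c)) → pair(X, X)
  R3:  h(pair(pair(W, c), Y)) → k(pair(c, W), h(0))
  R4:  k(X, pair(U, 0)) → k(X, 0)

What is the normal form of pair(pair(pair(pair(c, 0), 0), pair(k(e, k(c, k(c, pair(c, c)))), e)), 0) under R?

pair(pair(pair(pair(c, 0), 0), pair(pair(e, e), e)), 0)

1. pair(pair(pair(pair(c, 0), 0), pair(k(e, k(c, k(c, pair(c, c)))), e)), 0)  →  pair(pair(pair(pair(c, 0), 0), pair(k(e, k(c, pair(c, c))), e)), 0)   [R2 at 1.2.1.2.2]
2. pair(pair(pair(pair(c, 0), 0), pair(k(e, k(c, pair(c, c))), e)), 0)  →  pair(pair(pair(pair(c, 0), 0), pair(k(e, pair(c, c)), e)), 0)   [R2 at 1.2.1.2]
3. pair(pair(pair(pair(c, 0), 0), pair(k(e, pair(c, c)), e)), 0)  →  pair(pair(pair(pair(c, 0), 0), pair(pair(e, e), e)), 0)   [R2 at 1.2.1]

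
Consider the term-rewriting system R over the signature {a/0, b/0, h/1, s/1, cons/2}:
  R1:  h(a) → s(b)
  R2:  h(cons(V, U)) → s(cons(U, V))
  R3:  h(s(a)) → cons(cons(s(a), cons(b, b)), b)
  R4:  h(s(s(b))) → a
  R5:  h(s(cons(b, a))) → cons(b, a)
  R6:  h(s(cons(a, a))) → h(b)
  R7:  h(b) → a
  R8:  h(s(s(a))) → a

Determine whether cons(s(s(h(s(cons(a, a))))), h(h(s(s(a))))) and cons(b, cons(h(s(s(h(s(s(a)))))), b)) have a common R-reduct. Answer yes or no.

no — NF(t₁) = cons(s(s(a)), s(b)), NF(t₂) = cons(b, cons(a, b))

Reduce t₁ = cons(s(s(h(s(cons(a, a))))), h(h(s(s(a))))):
1. cons(s(s(h(s(cons(a, a))))), h(h(s(s(a)))))  →  cons(s(s(h(b))), h(h(s(s(a)))))   [R6 at 1.1.1]
2. cons(s(s(h(b))), h(h(s(s(a)))))  →  cons(s(s(a)), h(h(s(s(a)))))   [R7 at 1.1.1]
3. cons(s(s(a)), h(h(s(s(a)))))  →  cons(s(s(a)), h(a))   [R8 at 2.1]
4. cons(s(s(a)), h(a))  →  cons(s(s(a)), s(b))   [R1 at 2]

Reduce t₂ = cons(b, cons(h(s(s(h(s(s(a)))))), b)):
1. cons(b, cons(h(s(s(h(s(s(a)))))), b))  →  cons(b, cons(h(s(s(a))), b))   [R8 at 2.1.1.1.1]
2. cons(b, cons(h(s(s(a))), b))  →  cons(b, cons(a, b))   [R8 at 2.1]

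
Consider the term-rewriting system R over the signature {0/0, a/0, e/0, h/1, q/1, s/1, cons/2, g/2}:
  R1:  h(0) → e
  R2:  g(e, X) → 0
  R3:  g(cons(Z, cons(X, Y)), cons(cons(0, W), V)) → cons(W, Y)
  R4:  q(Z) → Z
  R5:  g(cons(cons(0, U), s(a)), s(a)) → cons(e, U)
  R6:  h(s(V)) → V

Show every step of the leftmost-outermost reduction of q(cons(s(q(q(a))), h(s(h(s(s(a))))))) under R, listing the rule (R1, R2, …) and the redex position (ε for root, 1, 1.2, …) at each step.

cons(s(a), s(a))

1. q(cons(s(q(q(a))), h(s(h(s(s(a)))))))  →  cons(s(q(q(a))), h(s(h(s(s(a))))))   [R4 at ε]
2. cons(s(q(q(a))), h(s(h(s(s(a))))))  →  cons(s(q(a)), h(s(h(s(s(a))))))   [R4 at 1.1]
3. cons(s(q(a)), h(s(h(s(s(a))))))  →  cons(s(a), h(s(h(s(s(a))))))   [R4 at 1.1]
4. cons(s(a), h(s(h(s(s(a))))))  →  cons(s(a), h(s(s(a))))   [R6 at 2]
5. cons(s(a), h(s(s(a))))  →  cons(s(a), s(a))   [R6 at 2]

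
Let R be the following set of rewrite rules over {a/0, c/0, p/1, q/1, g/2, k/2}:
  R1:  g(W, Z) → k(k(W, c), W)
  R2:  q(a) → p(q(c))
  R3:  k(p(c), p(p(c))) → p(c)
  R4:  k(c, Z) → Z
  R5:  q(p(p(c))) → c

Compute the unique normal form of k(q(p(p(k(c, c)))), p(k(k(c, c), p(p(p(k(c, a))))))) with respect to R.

1. k(q(p(p(k(c, c)))), p(k(k(c, c), p(p(p(k(c, a)))))))  →  k(q(p(p(c))), p(k(k(c, c), p(p(p(k(c, a)))))))   [R4 at 1.1.1.1]
2. k(q(p(p(c))), p(k(k(c, c), p(p(p(k(c, a)))))))  →  k(c, p(k(k(c, c), p(p(p(k(c, a)))))))   [R5 at 1]
3. k(c, p(k(k(c, c), p(p(p(k(c, a)))))))  →  p(k(k(c, c), p(p(p(k(c, a))))))   [R4 at ε]
4. p(k(k(c, c), p(p(p(k(c, a))))))  →  p(k(c, p(p(p(k(c, a))))))   [R4 at 1.1]
5. p(k(c, p(p(p(k(c, a))))))  →  p(p(p(p(k(c, a)))))   [R4 at 1]
6. p(p(p(p(k(c, a)))))  →  p(p(p(p(a))))   [R4 at 1.1.1.1]

p(p(p(p(a))))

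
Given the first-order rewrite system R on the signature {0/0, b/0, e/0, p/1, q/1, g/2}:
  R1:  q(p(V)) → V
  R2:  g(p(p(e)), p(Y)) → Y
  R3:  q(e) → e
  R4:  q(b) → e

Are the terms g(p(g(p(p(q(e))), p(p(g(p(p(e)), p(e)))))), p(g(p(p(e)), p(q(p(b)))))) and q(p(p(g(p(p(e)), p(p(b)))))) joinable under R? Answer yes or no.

no — NF(t₁) = b, NF(t₂) = p(p(b))

Reduce t₁ = g(p(g(p(p(q(e))), p(p(g(p(p(e)), p(e)))))), p(g(p(p(e)), p(q(p(b)))))):
1. g(p(g(p(p(q(e))), p(p(g(p(p(e)), p(e)))))), p(g(p(p(e)), p(q(p(b))))))  →  g(p(g(p(p(e)), p(p(g(p(p(e)), p(e)))))), p(g(p(p(e)), p(q(p(b))))))   [R3 at 1.1.1.1.1]
2. g(p(g(p(p(e)), p(p(g(p(p(e)), p(e)))))), p(g(p(p(e)), p(q(p(b))))))  →  g(p(p(g(p(p(e)), p(e)))), p(g(p(p(e)), p(q(p(b))))))   [R2 at 1.1]
3. g(p(p(g(p(p(e)), p(e)))), p(g(p(p(e)), p(q(p(b))))))  →  g(p(p(e)), p(g(p(p(e)), p(q(p(b))))))   [R2 at 1.1.1]
4. g(p(p(e)), p(g(p(p(e)), p(q(p(b))))))  →  g(p(p(e)), p(q(p(b))))   [R2 at ε]
5. g(p(p(e)), p(q(p(b))))  →  q(p(b))   [R2 at ε]
6. q(p(b))  →  b   [R1 at ε]

Reduce t₂ = q(p(p(g(p(p(e)), p(p(b)))))):
1. q(p(p(g(p(p(e)), p(p(b))))))  →  p(g(p(p(e)), p(p(b))))   [R1 at ε]
2. p(g(p(p(e)), p(p(b))))  →  p(p(b))   [R2 at 1]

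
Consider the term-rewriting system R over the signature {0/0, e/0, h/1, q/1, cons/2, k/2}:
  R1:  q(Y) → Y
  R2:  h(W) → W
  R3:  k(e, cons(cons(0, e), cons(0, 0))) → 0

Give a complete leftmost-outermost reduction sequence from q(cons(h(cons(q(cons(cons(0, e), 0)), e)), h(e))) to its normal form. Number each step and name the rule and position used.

1. q(cons(h(cons(q(cons(cons(0, e), 0)), e)), h(e)))  →  cons(h(cons(q(cons(cons(0, e), 0)), e)), h(e))   [R1 at ε]
2. cons(h(cons(q(cons(cons(0, e), 0)), e)), h(e))  →  cons(cons(q(cons(cons(0, e), 0)), e), h(e))   [R2 at 1]
3. cons(cons(q(cons(cons(0, e), 0)), e), h(e))  →  cons(cons(cons(cons(0, e), 0), e), h(e))   [R1 at 1.1]
4. cons(cons(cons(cons(0, e), 0), e), h(e))  →  cons(cons(cons(cons(0, e), 0), e), e)   [R2 at 2]

cons(cons(cons(cons(0, e), 0), e), e)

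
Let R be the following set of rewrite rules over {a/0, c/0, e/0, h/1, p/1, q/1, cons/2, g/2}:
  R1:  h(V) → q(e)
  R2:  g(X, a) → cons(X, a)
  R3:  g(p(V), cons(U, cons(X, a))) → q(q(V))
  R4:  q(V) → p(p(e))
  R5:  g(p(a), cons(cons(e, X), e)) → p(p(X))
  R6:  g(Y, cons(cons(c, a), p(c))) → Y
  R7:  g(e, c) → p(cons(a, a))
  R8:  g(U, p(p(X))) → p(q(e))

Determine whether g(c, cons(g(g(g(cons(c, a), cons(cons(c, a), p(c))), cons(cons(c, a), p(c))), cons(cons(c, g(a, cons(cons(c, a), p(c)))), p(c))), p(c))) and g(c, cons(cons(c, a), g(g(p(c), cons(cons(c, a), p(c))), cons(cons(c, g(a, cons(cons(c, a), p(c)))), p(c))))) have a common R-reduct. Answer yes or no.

yes — NF(t₁) = c, NF(t₂) = c

Reduce t₁ = g(c, cons(g(g(g(cons(c, a), cons(cons(c, a), p(c))), cons(cons(c, a), p(c))), cons(cons(c, g(a, cons(cons(c, a), p(c)))), p(c))), p(c))):
1. g(c, cons(g(g(g(cons(c, a), cons(cons(c, a), p(c))), cons(cons(c, a), p(c))), cons(cons(c, g(a, cons(cons(c, a), p(c)))), p(c))), p(c)))  →  g(c, cons(g(g(cons(c, a), cons(cons(c, a), p(c))), cons(cons(c, g(a, cons(cons(c, a), p(c)))), p(c))), p(c)))   [R6 at 2.1.1]
2. g(c, cons(g(g(cons(c, a), cons(cons(c, a), p(c))), cons(cons(c, g(a, cons(cons(c, a), p(c)))), p(c))), p(c)))  →  g(c, cons(g(cons(c, a), cons(cons(c, g(a, cons(cons(c, a), p(c)))), p(c))), p(c)))   [R6 at 2.1.1]
3. g(c, cons(g(cons(c, a), cons(cons(c, g(a, cons(cons(c, a), p(c)))), p(c))), p(c)))  →  g(c, cons(g(cons(c, a), cons(cons(c, a), p(c))), p(c)))   [R6 at 2.1.2.1.2]
4. g(c, cons(g(cons(c, a), cons(cons(c, a), p(c))), p(c)))  →  g(c, cons(cons(c, a), p(c)))   [R6 at 2.1]
5. g(c, cons(cons(c, a), p(c)))  →  c   [R6 at ε]

Reduce t₂ = g(c, cons(cons(c, a), g(g(p(c), cons(cons(c, a), p(c))), cons(cons(c, g(a, cons(cons(c, a), p(c)))), p(c))))):
1. g(c, cons(cons(c, a), g(g(p(c), cons(cons(c, a), p(c))), cons(cons(c, g(a, cons(cons(c, a), p(c)))), p(c)))))  →  g(c, cons(cons(c, a), g(p(c), cons(cons(c, g(a, cons(cons(c, a), p(c)))), p(c)))))   [R6 at 2.2.1]
2. g(c, cons(cons(c, a), g(p(c), cons(cons(c, g(a, cons(cons(c, a), p(c)))), p(c)))))  →  g(c, cons(cons(c, a), g(p(c), cons(cons(c, a), p(c)))))   [R6 at 2.2.2.1.2]
3. g(c, cons(cons(c, a), g(p(c), cons(cons(c, a), p(c)))))  →  g(c, cons(cons(c, a), p(c)))   [R6 at 2.2]
4. g(c, cons(cons(c, a), p(c)))  →  c   [R6 at ε]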